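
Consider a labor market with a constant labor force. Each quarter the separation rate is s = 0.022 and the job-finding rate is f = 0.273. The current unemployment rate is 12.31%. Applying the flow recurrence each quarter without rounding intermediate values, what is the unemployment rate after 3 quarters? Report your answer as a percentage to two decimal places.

With a fixed labor force, u_{t+1} = u_t + s·(1−u_t) − f·u_t = u_t·(1−s−f) + s.
Here 1−s−f = 0.705 and s = 0.022.
u_1 = 0.123100 × 0.705 + 0.022 = 0.108786.
u_2 = 0.108786 × 0.705 + 0.022 = 0.098694.
u_3 = 0.098694 × 0.705 + 0.022 = 0.091579.

Unemployment rate after three quarters ≈ 9.16%.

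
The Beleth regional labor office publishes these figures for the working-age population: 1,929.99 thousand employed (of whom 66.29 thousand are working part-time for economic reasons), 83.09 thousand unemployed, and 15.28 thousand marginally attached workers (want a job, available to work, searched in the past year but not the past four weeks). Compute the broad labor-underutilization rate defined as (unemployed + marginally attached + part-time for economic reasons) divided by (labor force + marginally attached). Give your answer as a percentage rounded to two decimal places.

Labor force = 1,929.99 + 83.09 = 2,013.08 thousand.
Numerator = 83.09 + 15.28 + 66.29 = 164.66 thousand.
Denominator = 2,013.08 + 15.28 = 2,028.36 thousand.
Broad rate = 164.66 / 2,028.36 = 8.12%.

Broad underutilization rate ≈ 8.12%.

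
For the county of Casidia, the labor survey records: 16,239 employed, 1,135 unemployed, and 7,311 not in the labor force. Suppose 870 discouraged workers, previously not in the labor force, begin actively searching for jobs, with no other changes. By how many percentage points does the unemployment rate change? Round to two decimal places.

The unemployment rate changes by +4.46 percentage points.

Initially, labor force = 16,239 + 1,135 = 17,374, so u = 1,135/17,374 = 6.53%.
After the change, unemployed and labor force both rise by 870 → E = 16,239, U = 2,005, labor force = 18,244.
New unemployment rate = 2,005 / 18,244 = 10.99%.
Change = 10.99% − 6.53% = +4.46 percentage points.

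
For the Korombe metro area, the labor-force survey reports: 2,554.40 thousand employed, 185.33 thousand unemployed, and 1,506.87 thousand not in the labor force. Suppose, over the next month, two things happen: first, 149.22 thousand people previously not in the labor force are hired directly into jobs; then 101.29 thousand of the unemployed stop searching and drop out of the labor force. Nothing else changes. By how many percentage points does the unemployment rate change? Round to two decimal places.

The unemployment rate changes by −3.75 percentage points.

Initially, labor force = 2,554.40 + 185.33 = 2,739.73 thousand, so u = 185.33/2,739.73 = 6.76%.
After the first change, employed and labor force both rise by 149.22; unemployed unchanged → E = 2,703.62, U = 185.33, labor force = 2,888.95 thousand.
After the second change, unemployed and labor force both fall by 101.29 → E = 2,703.62, U = 84.04, labor force = 2,787.66 thousand.
New unemployment rate = 84.04 / 2,787.66 = 3.01%.
Change = 3.01% − 6.76% = −3.75 percentage points.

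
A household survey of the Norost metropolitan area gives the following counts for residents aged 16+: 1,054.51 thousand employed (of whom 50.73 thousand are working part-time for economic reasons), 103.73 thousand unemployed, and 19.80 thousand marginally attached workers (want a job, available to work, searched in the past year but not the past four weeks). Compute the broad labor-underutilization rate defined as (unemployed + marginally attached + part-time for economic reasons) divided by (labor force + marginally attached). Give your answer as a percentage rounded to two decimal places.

Labor force = 1,054.51 + 103.73 = 1,158.24 thousand.
Numerator = 103.73 + 19.80 + 50.73 = 174.26 thousand.
Denominator = 1,158.24 + 19.80 = 1,178.04 thousand.
Broad rate = 174.26 / 1,178.04 = 14.79%.

Broad underutilization rate ≈ 14.79%.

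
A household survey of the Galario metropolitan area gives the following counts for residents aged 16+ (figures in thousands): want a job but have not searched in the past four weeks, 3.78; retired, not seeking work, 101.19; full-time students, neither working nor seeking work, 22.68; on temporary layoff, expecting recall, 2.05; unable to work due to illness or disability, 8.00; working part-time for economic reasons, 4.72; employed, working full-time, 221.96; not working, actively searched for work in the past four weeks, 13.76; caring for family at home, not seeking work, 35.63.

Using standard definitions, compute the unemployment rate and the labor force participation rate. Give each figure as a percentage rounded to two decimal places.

Employed = 4.72 + 221.96 = 226.68 thousand (anyone who worked, including part-time for economic reasons, counts as employed).
Unemployed = 2.05 + 13.76 = 15.81 thousand (jobless and actively searching, or on temporary layoff).
Labor force = 226.68 + 15.81 = 242.49 thousand.
Not in labor force = 3.78 + 101.19 + 22.68 + 8.00 + 35.63 = 171.28 thousand (those not working and not actively searching are outside the labor force — including those who want a job but have given up searching).
Civilian working-age population = 242.49 + 171.28 = 413.77 thousand.
Unemployment rate = 15.81 / 242.49 = 6.52%.
Labor force participation rate = 242.49 / 413.77 = 58.61%.

Unemployment rate ≈ 6.52%; labor force participation rate ≈ 58.61%.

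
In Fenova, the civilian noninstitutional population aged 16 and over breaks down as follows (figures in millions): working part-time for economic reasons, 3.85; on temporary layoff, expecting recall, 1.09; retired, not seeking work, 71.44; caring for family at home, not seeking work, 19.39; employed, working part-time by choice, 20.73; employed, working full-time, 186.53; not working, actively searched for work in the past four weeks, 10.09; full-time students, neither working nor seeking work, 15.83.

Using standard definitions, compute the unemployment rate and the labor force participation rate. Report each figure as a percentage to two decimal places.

Unemployment rate ≈ 5.03%; labor force participation rate ≈ 67.58%.

Employed = 3.85 + 20.73 + 186.53 = 211.11 million (anyone who worked, including part-time for economic reasons, counts as employed).
Unemployed = 1.09 + 10.09 = 11.18 million (jobless and actively searching, or on temporary layoff).
Labor force = 211.11 + 11.18 = 222.29 million.
Not in labor force = 71.44 + 19.39 + 15.83 = 106.66 million (those not working and not actively searching are outside the labor force).
Civilian working-age population = 222.29 + 106.66 = 328.95 million.
Unemployment rate = 11.18 / 222.29 = 5.03%.
Labor force participation rate = 222.29 / 328.95 = 67.58%.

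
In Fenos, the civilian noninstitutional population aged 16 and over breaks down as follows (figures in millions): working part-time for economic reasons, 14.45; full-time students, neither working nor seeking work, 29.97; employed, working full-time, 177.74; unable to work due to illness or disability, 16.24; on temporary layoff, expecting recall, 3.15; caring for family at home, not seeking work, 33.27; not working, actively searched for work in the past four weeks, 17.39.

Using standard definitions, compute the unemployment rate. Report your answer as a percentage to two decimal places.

Unemployment rate ≈ 9.66%.

Employed = 14.45 + 177.74 = 192.19 million (anyone who worked, including part-time for economic reasons, counts as employed).
Unemployed = 3.15 + 17.39 = 20.54 million (jobless and actively searching, or on temporary layoff).
Labor force = 192.19 + 20.54 = 212.73 million.
Unemployment rate = 20.54 / 212.73 = 9.66%.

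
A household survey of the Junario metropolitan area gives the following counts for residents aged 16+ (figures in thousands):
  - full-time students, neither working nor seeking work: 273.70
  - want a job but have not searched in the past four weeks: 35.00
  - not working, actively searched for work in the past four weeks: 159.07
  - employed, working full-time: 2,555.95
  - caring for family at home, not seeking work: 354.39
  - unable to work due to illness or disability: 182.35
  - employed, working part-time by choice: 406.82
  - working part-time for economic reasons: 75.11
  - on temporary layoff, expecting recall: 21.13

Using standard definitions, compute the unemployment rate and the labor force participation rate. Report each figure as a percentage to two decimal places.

Employed = 2,555.95 + 406.82 + 75.11 = 3,037.88 thousand (anyone who worked, including part-time for economic reasons, counts as employed).
Unemployed = 159.07 + 21.13 = 180.20 thousand (jobless and actively searching, or on temporary layoff).
Labor force = 3,037.88 + 180.20 = 3,218.08 thousand.
Not in labor force = 273.70 + 35.00 + 354.39 + 182.35 = 845.44 thousand (those not working and not actively searching are outside the labor force — including those who want a job but have given up searching).
Civilian working-age population = 3,218.08 + 845.44 = 4,063.52 thousand.
Unemployment rate = 180.20 / 3,218.08 = 5.60%.
Labor force participation rate = 3,218.08 / 4,063.52 = 79.19%.

Unemployment rate ≈ 5.60%; labor force participation rate ≈ 79.19%.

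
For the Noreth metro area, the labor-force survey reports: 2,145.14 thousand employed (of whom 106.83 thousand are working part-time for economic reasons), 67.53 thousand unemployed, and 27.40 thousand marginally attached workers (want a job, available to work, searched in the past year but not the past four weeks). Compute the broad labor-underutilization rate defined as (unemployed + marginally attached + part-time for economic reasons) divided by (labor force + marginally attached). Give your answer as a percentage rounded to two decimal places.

Broad underutilization rate ≈ 9.01%.

Labor force = 2,145.14 + 67.53 = 2,212.67 thousand.
Numerator = 67.53 + 27.40 + 106.83 = 201.76 thousand.
Denominator = 2,212.67 + 27.40 = 2,240.07 thousand.
Broad rate = 201.76 / 2,240.07 = 9.01%.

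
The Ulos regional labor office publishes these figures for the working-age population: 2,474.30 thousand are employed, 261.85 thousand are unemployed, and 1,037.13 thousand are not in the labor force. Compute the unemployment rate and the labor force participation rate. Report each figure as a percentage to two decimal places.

Unemployment rate ≈ 9.57%; labor force participation rate ≈ 72.51%.

Labor force = employed + unemployed = 2,474.30 + 261.85 = 2,736.15 thousand.
Working-age population = 2,736.15 + 1,037.13 = 3,773.28 thousand.
Unemployment rate = 261.85 / 2,736.15 = 9.57%.
Labor force participation rate = 2,736.15 / 3,773.28 = 72.51%.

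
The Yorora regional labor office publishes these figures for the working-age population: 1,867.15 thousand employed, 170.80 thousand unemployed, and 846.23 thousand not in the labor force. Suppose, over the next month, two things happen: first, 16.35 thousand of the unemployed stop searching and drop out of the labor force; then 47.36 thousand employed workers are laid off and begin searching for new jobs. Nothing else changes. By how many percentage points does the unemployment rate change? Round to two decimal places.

Initially, labor force = 1,867.15 + 170.80 = 2,037.95 thousand, so u = 170.80/2,037.95 = 8.38%.
After the first change, unemployed and labor force both fall by 16.35 → E = 1,867.15, U = 154.45, labor force = 2,021.60 thousand.
After the second change, employed falls and unemployed rises by 47.36; labor force unchanged → E = 1,819.79, U = 201.81, labor force = 2,021.60 thousand.
New unemployment rate = 201.81 / 2,021.60 = 9.98%.
Change = 9.98% − 8.38% = +1.60 percentage points.

The unemployment rate changes by +1.60 percentage points.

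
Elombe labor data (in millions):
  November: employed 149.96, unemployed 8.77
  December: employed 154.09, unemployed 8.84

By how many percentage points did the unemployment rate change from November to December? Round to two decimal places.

The unemployment rate changed by −0.10 percentage points.

November: labor force = 149.96 + 8.77 = 158.73; u = 8.77/158.73 = 5.53%.
December: labor force = 154.09 + 8.84 = 162.93; u = 8.84/162.93 = 5.43%.
Change = 5.43% − 5.53% = −0.10 pp.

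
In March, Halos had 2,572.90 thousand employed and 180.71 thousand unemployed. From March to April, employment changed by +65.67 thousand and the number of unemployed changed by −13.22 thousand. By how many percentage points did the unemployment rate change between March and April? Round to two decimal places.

March: labor force = 2,572.90 + 180.71 = 2,753.61; u = 180.71/2,753.61 = 6.56%.
April: labor force = 2,638.57 + 167.49 = 2,806.06; u = 167.49/2,806.06 = 5.97%.
Change = 5.97% − 6.56% = −0.59 pp.

The unemployment rate changed by −0.59 percentage points.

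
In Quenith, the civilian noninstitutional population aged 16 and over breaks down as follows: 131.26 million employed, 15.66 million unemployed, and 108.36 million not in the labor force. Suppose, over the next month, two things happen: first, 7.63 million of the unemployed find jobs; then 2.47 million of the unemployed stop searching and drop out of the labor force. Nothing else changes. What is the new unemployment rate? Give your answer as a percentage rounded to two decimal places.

Initially, labor force = 131.26 + 15.66 = 146.92 million, so u = 15.66/146.92 = 10.66%.
After the first change, unemployed falls and employed rises by 7.63; labor force unchanged → E = 138.89, U = 8.03, labor force = 146.92 million.
After the second change, unemployed and labor force both fall by 2.47 → E = 138.89, U = 5.56, labor force = 144.45 million.
New unemployment rate = 5.56 / 144.45 = 3.85%.

New unemployment rate ≈ 3.85%.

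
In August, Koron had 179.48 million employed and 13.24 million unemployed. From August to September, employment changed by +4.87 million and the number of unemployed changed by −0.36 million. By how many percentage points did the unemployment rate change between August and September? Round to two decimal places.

The unemployment rate changed by −0.34 percentage points.

August: labor force = 179.48 + 13.24 = 192.72; u = 13.24/192.72 = 6.87%.
September: labor force = 184.35 + 12.88 = 197.23; u = 12.88/197.23 = 6.53%.
Change = 6.53% − 6.87% = −0.34 pp.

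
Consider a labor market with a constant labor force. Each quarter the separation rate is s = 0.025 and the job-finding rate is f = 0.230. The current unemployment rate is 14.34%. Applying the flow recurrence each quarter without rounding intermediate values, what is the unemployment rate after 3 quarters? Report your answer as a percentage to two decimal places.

With a fixed labor force, u_{t+1} = u_t + s·(1−u_t) − f·u_t = u_t·(1−s−f) + s.
Here 1−s−f = 0.745 and s = 0.025.
u_1 = 0.143400 × 0.745 + 0.025 = 0.131833.
u_2 = 0.131833 × 0.745 + 0.025 = 0.123216.
u_3 = 0.123216 × 0.745 + 0.025 = 0.116796.

Unemployment rate after three quarters ≈ 11.68%.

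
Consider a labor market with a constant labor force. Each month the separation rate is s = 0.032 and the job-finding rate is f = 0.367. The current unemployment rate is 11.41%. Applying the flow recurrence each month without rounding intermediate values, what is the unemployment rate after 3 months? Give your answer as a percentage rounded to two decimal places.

Unemployment rate after three months ≈ 8.76%.

With a fixed labor force, u_{t+1} = u_t + s·(1−u_t) − f·u_t = u_t·(1−s−f) + s.
Here 1−s−f = 0.601 and s = 0.032.
u_1 = 0.114100 × 0.601 + 0.032 = 0.100574.
u_2 = 0.100574 × 0.601 + 0.032 = 0.092445.
u_3 = 0.092445 × 0.601 + 0.032 = 0.087559.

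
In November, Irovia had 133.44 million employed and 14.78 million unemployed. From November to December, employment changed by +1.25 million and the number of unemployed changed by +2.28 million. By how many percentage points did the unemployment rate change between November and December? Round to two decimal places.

November: labor force = 133.44 + 14.78 = 148.22; u = 14.78/148.22 = 9.97%.
December: labor force = 134.69 + 17.06 = 151.75; u = 17.06/151.75 = 11.24%.
Change = 11.24% − 9.97% = +1.27 pp.

The unemployment rate changed by +1.27 percentage points.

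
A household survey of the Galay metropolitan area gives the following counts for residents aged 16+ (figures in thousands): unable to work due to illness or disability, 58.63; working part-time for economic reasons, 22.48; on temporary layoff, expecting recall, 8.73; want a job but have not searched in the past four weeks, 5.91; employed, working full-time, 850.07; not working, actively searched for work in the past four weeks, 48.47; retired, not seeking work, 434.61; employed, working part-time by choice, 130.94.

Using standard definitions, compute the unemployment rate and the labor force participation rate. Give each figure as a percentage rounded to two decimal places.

Unemployment rate ≈ 5.39%; labor force participation rate ≈ 68.00%.

Employed = 22.48 + 850.07 + 130.94 = 1,003.49 thousand (anyone who worked, including part-time for economic reasons, counts as employed).
Unemployed = 8.73 + 48.47 = 57.20 thousand (jobless and actively searching, or on temporary layoff).
Labor force = 1,003.49 + 57.20 = 1,060.69 thousand.
Not in labor force = 58.63 + 5.91 + 434.61 = 499.15 thousand (those not working and not actively searching are outside the labor force — including those who want a job but have given up searching).
Civilian working-age population = 1,060.69 + 499.15 = 1,559.84 thousand.
Unemployment rate = 57.20 / 1,060.69 = 5.39%.
Labor force participation rate = 1,060.69 / 1,559.84 = 68.00%.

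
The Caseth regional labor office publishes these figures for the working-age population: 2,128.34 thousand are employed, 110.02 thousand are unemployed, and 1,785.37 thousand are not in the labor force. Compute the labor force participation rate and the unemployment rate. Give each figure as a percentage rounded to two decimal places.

Labor force participation rate ≈ 55.63%; unemployment rate ≈ 4.92%.

Labor force = employed + unemployed = 2,128.34 + 110.02 = 2,238.36 thousand.
Working-age population = 2,238.36 + 1,785.37 = 4,023.73 thousand.
Unemployment rate = 110.02 / 2,238.36 = 4.92%.
Labor force participation rate = 2,238.36 / 4,023.73 = 55.63%.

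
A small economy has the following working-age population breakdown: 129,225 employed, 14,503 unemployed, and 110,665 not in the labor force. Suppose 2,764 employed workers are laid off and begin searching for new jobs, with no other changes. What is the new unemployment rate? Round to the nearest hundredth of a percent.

New unemployment rate ≈ 12.01%.

Initially, labor force = 129,225 + 14,503 = 143,728, so u = 14,503/143,728 = 10.09%.
After the change, employed falls and unemployed rises by 2,764; labor force unchanged → E = 126,461, U = 17,267, labor force = 143,728.
New unemployment rate = 17,267 / 143,728 = 12.01%.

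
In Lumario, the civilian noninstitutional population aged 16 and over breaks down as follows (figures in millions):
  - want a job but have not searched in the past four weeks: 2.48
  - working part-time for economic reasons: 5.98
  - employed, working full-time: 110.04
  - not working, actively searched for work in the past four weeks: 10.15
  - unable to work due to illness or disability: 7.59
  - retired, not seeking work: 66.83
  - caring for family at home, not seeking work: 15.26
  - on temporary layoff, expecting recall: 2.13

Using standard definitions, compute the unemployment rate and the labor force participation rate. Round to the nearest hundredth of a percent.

Employed = 5.98 + 110.04 = 116.02 million (anyone who worked, including part-time for economic reasons, counts as employed).
Unemployed = 10.15 + 2.13 = 12.28 million (jobless and actively searching, or on temporary layoff).
Labor force = 116.02 + 12.28 = 128.30 million.
Not in labor force = 2.48 + 7.59 + 66.83 + 15.26 = 92.16 million (those not working and not actively searching are outside the labor force — including those who want a job but have given up searching).
Civilian working-age population = 128.30 + 92.16 = 220.46 million.
Unemployment rate = 12.28 / 128.30 = 9.57%.
Labor force participation rate = 128.30 / 220.46 = 58.20%.

Unemployment rate ≈ 9.57%; labor force participation rate ≈ 58.20%.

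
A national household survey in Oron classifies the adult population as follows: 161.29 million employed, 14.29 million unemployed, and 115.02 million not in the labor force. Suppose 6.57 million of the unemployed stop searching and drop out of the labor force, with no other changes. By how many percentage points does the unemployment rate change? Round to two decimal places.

The unemployment rate changes by −3.57 percentage points.

Initially, labor force = 161.29 + 14.29 = 175.58 million, so u = 14.29/175.58 = 8.14%.
After the change, unemployed and labor force both fall by 6.57 → E = 161.29, U = 7.72, labor force = 169.01 million.
New unemployment rate = 7.72 / 169.01 = 4.57%.
Change = 4.57% − 8.14% = −3.57 percentage points.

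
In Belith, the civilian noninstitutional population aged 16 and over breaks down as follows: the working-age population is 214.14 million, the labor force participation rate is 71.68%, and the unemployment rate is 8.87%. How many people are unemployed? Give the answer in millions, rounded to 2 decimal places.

Labor force = 0.7168 × 214.14 = 153.50 million.
Unemployed = 0.0887 × 153.50 ≈ 13.62 million.

About 13.62 million are unemployed.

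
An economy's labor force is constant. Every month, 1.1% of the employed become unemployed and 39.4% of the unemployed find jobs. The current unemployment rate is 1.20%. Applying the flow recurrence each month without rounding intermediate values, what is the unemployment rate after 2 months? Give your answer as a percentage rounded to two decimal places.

With a fixed labor force, u_{t+1} = u_t + s·(1−u_t) − f·u_t = u_t·(1−s−f) + s.
Here 1−s−f = 0.595 and s = 0.011.
u_1 = 0.012000 × 0.595 + 0.011 = 0.018140.
u_2 = 0.018140 × 0.595 + 0.011 = 0.021793.

Unemployment rate after two months ≈ 2.18%.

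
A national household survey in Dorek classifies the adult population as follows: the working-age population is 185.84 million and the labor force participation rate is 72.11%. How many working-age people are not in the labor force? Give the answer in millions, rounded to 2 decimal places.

Share not in the labor force = 1 − 0.7211 = 0.2789.
Not in labor force = 0.2789 × 185.84 ≈ 51.83 million.

About 51.83 million are not in the labor force.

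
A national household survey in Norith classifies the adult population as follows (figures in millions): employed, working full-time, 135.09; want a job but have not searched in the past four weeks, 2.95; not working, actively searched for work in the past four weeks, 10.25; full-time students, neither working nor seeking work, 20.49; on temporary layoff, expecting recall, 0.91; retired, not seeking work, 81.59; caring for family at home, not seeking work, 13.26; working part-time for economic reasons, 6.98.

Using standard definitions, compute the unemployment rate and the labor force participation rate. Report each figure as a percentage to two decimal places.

Employed = 135.09 + 6.98 = 142.07 million (anyone who worked, including part-time for economic reasons, counts as employed).
Unemployed = 10.25 + 0.91 = 11.16 million (jobless and actively searching, or on temporary layoff).
Labor force = 142.07 + 11.16 = 153.23 million.
Not in labor force = 2.95 + 20.49 + 81.59 + 13.26 = 118.29 million (those not working and not actively searching are outside the labor force — including those who want a job but have given up searching).
Civilian working-age population = 153.23 + 118.29 = 271.52 million.
Unemployment rate = 11.16 / 153.23 = 7.28%.
Labor force participation rate = 153.23 / 271.52 = 56.43%.

Unemployment rate ≈ 7.28%; labor force participation rate ≈ 56.43%.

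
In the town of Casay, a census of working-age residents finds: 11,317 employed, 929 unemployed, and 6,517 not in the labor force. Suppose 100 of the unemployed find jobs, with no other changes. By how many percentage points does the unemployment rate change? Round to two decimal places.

The unemployment rate changes by −0.82 percentage points.

Initially, labor force = 11,317 + 929 = 12,246, so u = 929/12,246 = 7.59%.
After the change, unemployed falls and employed rises by 100; labor force unchanged → E = 11,417, U = 829, labor force = 12,246.
New unemployment rate = 829 / 12,246 = 6.77%.
Change = 6.77% − 7.59% = −0.82 percentage points.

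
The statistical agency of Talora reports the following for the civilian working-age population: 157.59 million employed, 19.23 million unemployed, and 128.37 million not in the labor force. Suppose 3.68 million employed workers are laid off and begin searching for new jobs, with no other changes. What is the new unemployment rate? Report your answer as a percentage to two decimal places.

Initially, labor force = 157.59 + 19.23 = 176.82 million, so u = 19.23/176.82 = 10.88%.
After the change, employed falls and unemployed rises by 3.68; labor force unchanged → E = 153.91, U = 22.91, labor force = 176.82 million.
New unemployment rate = 22.91 / 176.82 = 12.96%.

New unemployment rate ≈ 12.96%.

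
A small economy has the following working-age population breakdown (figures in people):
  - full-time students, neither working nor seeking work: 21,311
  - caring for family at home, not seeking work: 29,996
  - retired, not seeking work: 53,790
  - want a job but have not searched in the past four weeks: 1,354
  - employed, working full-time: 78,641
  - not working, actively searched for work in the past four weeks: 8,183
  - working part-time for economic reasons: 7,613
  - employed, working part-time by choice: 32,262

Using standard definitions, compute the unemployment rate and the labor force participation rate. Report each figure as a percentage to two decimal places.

Employed = 78,641 + 7,613 + 32,262 = 118,516 (anyone who worked, including part-time for economic reasons, counts as employed).
Unemployed = 8,183.
Labor force = 118,516 + 8,183 = 126,699.
Not in labor force = 21,311 + 29,996 + 53,790 + 1,354 = 106,451 (those not working and not actively searching are outside the labor force — including those who want a job but have given up searching).
Civilian working-age population = 126,699 + 106,451 = 233,150.
Unemployment rate = 8,183 / 126,699 = 6.46%.
Labor force participation rate = 126,699 / 233,150 = 54.34%.

Unemployment rate ≈ 6.46%; labor force participation rate ≈ 54.34%.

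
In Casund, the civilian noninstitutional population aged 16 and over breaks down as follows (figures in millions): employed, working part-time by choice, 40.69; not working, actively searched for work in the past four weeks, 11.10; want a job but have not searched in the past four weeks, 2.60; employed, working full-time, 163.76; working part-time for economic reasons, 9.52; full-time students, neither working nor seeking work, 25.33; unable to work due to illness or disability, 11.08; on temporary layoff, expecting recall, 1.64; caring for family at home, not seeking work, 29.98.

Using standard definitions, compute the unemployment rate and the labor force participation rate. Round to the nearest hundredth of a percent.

Unemployment rate ≈ 5.62%; labor force participation rate ≈ 76.67%.

Employed = 40.69 + 163.76 + 9.52 = 213.97 million (anyone who worked, including part-time for economic reasons, counts as employed).
Unemployed = 11.10 + 1.64 = 12.74 million (jobless and actively searching, or on temporary layoff).
Labor force = 213.97 + 12.74 = 226.71 million.
Not in labor force = 2.60 + 25.33 + 11.08 + 29.98 = 68.99 million (those not working and not actively searching are outside the labor force — including those who want a job but have given up searching).
Civilian working-age population = 226.71 + 68.99 = 295.70 million.
Unemployment rate = 12.74 / 226.71 = 5.62%.
Labor force participation rate = 226.71 / 295.70 = 76.67%.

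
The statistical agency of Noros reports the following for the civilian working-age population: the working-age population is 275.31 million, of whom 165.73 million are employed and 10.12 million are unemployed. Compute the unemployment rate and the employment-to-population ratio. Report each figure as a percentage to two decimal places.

Unemployment rate ≈ 5.75%; employment-population ratio ≈ 60.20%.

Labor force = employed + unemployed = 165.73 + 10.12 = 175.85 million.
Unemployment rate = 10.12 / 175.85 = 5.75%.
Employment-population ratio = 165.73 / 275.31 = 60.20%.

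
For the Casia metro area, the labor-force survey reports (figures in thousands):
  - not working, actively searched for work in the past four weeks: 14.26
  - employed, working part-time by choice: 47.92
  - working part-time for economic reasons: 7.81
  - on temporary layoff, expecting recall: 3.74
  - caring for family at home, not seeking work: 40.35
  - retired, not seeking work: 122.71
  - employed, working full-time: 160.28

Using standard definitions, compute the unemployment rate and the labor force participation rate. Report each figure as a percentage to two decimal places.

Employed = 47.92 + 7.81 + 160.28 = 216.01 thousand (anyone who worked, including part-time for economic reasons, counts as employed).
Unemployed = 14.26 + 3.74 = 18.00 thousand (jobless and actively searching, or on temporary layoff).
Labor force = 216.01 + 18.00 = 234.01 thousand.
Not in labor force = 40.35 + 122.71 = 163.06 thousand (those not working and not actively searching are outside the labor force).
Civilian working-age population = 234.01 + 163.06 = 397.07 thousand.
Unemployment rate = 18.00 / 234.01 = 7.69%.
Labor force participation rate = 234.01 / 397.07 = 58.93%.

Unemployment rate ≈ 7.69%; labor force participation rate ≈ 58.93%.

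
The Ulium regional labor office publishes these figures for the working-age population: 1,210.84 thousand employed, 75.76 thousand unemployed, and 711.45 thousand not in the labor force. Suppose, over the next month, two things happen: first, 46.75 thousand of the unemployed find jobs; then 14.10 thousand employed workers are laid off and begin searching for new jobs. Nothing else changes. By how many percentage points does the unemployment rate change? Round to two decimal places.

The unemployment rate changes by −2.54 percentage points.

Initially, labor force = 1,210.84 + 75.76 = 1,286.60 thousand, so u = 75.76/1,286.60 = 5.89%.
After the first change, unemployed falls and employed rises by 46.75; labor force unchanged → E = 1,257.59, U = 29.01, labor force = 1,286.60 thousand.
After the second change, employed falls and unemployed rises by 14.10; labor force unchanged → E = 1,243.49, U = 43.11, labor force = 1,286.60 thousand.
New unemployment rate = 43.11 / 1,286.60 = 3.35%.
Change = 3.35% − 5.89% = −2.54 percentage points.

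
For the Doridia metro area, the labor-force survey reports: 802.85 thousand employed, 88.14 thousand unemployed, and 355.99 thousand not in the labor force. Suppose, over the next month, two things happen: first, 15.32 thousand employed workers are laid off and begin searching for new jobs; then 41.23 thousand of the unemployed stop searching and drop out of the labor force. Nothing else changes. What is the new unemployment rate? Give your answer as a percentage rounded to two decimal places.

Initially, labor force = 802.85 + 88.14 = 890.99 thousand, so u = 88.14/890.99 = 9.89%.
After the first change, employed falls and unemployed rises by 15.32; labor force unchanged → E = 787.53, U = 103.46, labor force = 890.99 thousand.
After the second change, unemployed and labor force both fall by 41.23 → E = 787.53, U = 62.23, labor force = 849.76 thousand.
New unemployment rate = 62.23 / 849.76 = 7.32%.

New unemployment rate ≈ 7.32%.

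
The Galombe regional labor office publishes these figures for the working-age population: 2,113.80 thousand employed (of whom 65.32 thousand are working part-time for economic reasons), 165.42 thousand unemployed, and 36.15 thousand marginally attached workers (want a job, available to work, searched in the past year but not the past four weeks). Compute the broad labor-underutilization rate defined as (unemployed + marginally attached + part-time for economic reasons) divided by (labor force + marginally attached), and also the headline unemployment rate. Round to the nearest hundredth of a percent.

Broad underutilization rate ≈ 11.53%; headline unemployment rate ≈ 7.26%.

Labor force = 2,113.80 + 165.42 = 2,279.22 thousand.
Numerator = 165.42 + 36.15 + 65.32 = 266.89 thousand.
Denominator = 2,279.22 + 36.15 = 2,315.37 thousand.
Broad rate = 266.89 / 2,315.37 = 11.53%.
Headline unemployment rate = 165.42 / 2,279.22 = 7.26%.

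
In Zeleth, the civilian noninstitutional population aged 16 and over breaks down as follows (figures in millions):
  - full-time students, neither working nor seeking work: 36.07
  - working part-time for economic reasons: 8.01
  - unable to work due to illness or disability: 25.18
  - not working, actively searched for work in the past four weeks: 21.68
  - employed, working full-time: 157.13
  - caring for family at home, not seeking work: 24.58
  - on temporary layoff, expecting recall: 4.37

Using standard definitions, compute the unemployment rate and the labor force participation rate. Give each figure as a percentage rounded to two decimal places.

Employed = 8.01 + 157.13 = 165.14 million (anyone who worked, including part-time for economic reasons, counts as employed).
Unemployed = 21.68 + 4.37 = 26.05 million (jobless and actively searching, or on temporary layoff).
Labor force = 165.14 + 26.05 = 191.19 million.
Not in labor force = 36.07 + 25.18 + 24.58 = 85.83 million (those not working and not actively searching are outside the labor force).
Civilian working-age population = 191.19 + 85.83 = 277.02 million.
Unemployment rate = 26.05 / 191.19 = 13.63%.
Labor force participation rate = 191.19 / 277.02 = 69.02%.

Unemployment rate ≈ 13.63%; labor force participation rate ≈ 69.02%.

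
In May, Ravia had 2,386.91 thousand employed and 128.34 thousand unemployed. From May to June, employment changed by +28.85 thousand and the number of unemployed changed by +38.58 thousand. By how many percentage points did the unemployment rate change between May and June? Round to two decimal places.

The unemployment rate changed by +1.36 percentage points.

May: labor force = 2,386.91 + 128.34 = 2,515.25; u = 128.34/2,515.25 = 5.10%.
June: labor force = 2,415.76 + 166.92 = 2,582.68; u = 166.92/2,582.68 = 6.46%.
Change = 6.46% − 5.10% = +1.36 pp.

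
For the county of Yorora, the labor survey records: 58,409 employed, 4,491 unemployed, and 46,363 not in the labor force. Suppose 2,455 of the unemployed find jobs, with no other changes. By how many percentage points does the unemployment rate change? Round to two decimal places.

Initially, labor force = 58,409 + 4,491 = 62,900, so u = 4,491/62,900 = 7.14%.
After the change, unemployed falls and employed rises by 2,455; labor force unchanged → E = 60,864, U = 2,036, labor force = 62,900.
New unemployment rate = 2,036 / 62,900 = 3.24%.
Change = 3.24% − 7.14% = −3.90 percentage points.

The unemployment rate changes by −3.90 percentage points.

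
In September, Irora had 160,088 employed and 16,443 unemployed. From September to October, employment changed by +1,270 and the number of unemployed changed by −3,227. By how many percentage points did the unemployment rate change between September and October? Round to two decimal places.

September: labor force = 160,088 + 16,443 = 176,531; u = 16,443/176,531 = 9.31%.
October: labor force = 161,358 + 13,216 = 174,574; u = 13,216/174,574 = 7.57%.
Change = 7.57% − 9.31% = −1.74 pp.

The unemployment rate changed by −1.74 percentage points.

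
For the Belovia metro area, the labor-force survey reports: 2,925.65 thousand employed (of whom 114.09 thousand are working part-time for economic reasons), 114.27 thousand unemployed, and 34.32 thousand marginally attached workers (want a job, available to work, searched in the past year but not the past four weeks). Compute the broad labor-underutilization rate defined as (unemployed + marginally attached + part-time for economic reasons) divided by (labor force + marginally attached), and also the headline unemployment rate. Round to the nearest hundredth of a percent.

Labor force = 2,925.65 + 114.27 = 3,039.92 thousand.
Numerator = 114.27 + 34.32 + 114.09 = 262.68 thousand.
Denominator = 3,039.92 + 34.32 = 3,074.24 thousand.
Broad rate = 262.68 / 3,074.24 = 8.54%.
Headline unemployment rate = 114.27 / 3,039.92 = 3.76%.

Broad underutilization rate ≈ 8.54%; headline unemployment rate ≈ 3.76%.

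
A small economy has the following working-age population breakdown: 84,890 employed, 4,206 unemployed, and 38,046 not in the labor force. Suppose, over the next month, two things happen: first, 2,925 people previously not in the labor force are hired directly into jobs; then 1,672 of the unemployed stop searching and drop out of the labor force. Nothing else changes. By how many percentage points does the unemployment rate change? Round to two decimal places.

Initially, labor force = 84,890 + 4,206 = 89,096, so u = 4,206/89,096 = 4.72%.
After the first change, employed and labor force both rise by 2,925; unemployed unchanged → E = 87,815, U = 4,206, labor force = 92,021.
After the second change, unemployed and labor force both fall by 1,672 → E = 87,815, U = 2,534, labor force = 90,349.
New unemployment rate = 2,534 / 90,349 = 2.80%.
Change = 2.80% − 4.72% = −1.92 percentage points.

The unemployment rate changes by −1.92 percentage points.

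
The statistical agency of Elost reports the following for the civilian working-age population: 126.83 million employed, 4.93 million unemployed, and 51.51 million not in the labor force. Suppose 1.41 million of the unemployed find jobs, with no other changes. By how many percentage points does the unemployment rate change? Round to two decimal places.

The unemployment rate changes by −1.07 percentage points.

Initially, labor force = 126.83 + 4.93 = 131.76 million, so u = 4.93/131.76 = 3.74%.
After the change, unemployed falls and employed rises by 1.41; labor force unchanged → E = 128.24, U = 3.52, labor force = 131.76 million.
New unemployment rate = 3.52 / 131.76 = 2.67%.
Change = 2.67% − 3.74% = −1.07 percentage points.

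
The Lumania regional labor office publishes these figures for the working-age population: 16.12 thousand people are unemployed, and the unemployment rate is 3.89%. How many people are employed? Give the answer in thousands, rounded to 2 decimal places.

About 398.28 thousand are employed.

Labor force = U / u = 16.12 / 0.0389 ≈ 414.40 thousand.
Employed = labor force − unemployed = 414.40 − 16.12 = 398.28 thousand.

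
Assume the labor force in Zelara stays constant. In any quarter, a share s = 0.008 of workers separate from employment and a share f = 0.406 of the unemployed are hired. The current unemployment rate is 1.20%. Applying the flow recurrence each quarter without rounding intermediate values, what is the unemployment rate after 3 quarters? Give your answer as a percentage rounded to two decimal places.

With a fixed labor force, u_{t+1} = u_t + s·(1−u_t) − f·u_t = u_t·(1−s−f) + s.
Here 1−s−f = 0.586 and s = 0.008.
u_1 = 0.012000 × 0.586 + 0.008 = 0.015032.
u_2 = 0.015032 × 0.586 + 0.008 = 0.016809.
u_3 = 0.016809 × 0.586 + 0.008 = 0.017850.

Unemployment rate after three quarters ≈ 1.78%.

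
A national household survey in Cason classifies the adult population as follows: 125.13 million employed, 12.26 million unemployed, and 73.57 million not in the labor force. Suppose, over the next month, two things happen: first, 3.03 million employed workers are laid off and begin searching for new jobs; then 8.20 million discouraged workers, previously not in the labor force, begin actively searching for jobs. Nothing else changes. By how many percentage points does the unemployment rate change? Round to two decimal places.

Initially, labor force = 125.13 + 12.26 = 137.39 million, so u = 12.26/137.39 = 8.92%.
After the first change, employed falls and unemployed rises by 3.03; labor force unchanged → E = 122.10, U = 15.29, labor force = 137.39 million.
After the second change, unemployed and labor force both rise by 8.20 → E = 122.10, U = 23.49, labor force = 145.59 million.
New unemployment rate = 23.49 / 145.59 = 16.13%.
Change = 16.13% − 8.92% = +7.21 percentage points.

The unemployment rate changes by +7.21 percentage points.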